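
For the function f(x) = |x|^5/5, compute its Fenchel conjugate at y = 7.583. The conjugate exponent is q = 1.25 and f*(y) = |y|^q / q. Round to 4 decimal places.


The conjugate exponent q satisfies 1/p + 1/q = 1.
p = 5, so q = 5/(5 - 1) = 1.25
|y|^q = 7.583^1.25 = 12.5835
f*(7.583) = 12.5835 / 1.25 = 10.0668


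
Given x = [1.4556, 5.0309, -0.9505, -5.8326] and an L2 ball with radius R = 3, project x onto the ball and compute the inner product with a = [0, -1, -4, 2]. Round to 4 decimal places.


Step 1: Compute ||x|| (intermediates to 6 decimals).
||x|| = sqrt(1.4556^2 + 5.0309^2 + (-0.9505)^2 + (-5.8326)^2) = 7.89629
Step 2: Project.
Since ||x|| > R, scale = R/||x|| = 3/7.89629 = 0.379925, proj(x) = scale * x
proj(x) = [0.553019, 1.911365, -0.361119, -2.215951]
Step 3: Dot product.
a^T * proj(x) = 0*0.553019 - 1*1.911365 - 4*(-0.361119) + 2*(-2.215951) = -4.8988


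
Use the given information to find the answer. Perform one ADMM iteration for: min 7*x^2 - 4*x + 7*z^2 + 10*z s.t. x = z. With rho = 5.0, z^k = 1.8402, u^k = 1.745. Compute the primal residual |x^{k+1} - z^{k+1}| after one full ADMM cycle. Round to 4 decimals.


ADMM iteration with rho = 5.0, z^k = 1.8402, u^k = 1.745
Step 1: x-update.
Minimize 7*x^2 - 4*x + (5.0/2)*(x - 1.8402 + 1.745)^2
FOC: (2*7 + 5.0)*x = 4 + 5.0*(1.8402 - 1.745)
x^{k+1} = 0.2356
Step 2: z-update.
Minimize 7*z^2 + 10*z + (5.0/2)*(0.2356 - z + 1.745)^2
FOC: (2*7 + 5.0)*z = -10 + 5.0*(0.2356 + 1.745)
z^{k+1} = -0.0051
Step 3: u-update.
u^{k+1} = 1.745 + 0.2356 + 0.0051 = 1.9857
Step 4: Primal residual = |0.2356 + 0.0051| = 0.2407


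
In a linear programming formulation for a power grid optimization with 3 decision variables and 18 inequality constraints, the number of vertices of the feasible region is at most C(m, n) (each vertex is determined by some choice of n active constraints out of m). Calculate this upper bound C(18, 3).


Each vertex corresponds to some choice of n active constraints out of m, so the number of vertices is at most C(m, n) = m! / (n!(m-n)!).
m = 18, n = 3
Numerator: 18 * 17 * 16
Denominator: 3! = 6
C(18, 3) = 816


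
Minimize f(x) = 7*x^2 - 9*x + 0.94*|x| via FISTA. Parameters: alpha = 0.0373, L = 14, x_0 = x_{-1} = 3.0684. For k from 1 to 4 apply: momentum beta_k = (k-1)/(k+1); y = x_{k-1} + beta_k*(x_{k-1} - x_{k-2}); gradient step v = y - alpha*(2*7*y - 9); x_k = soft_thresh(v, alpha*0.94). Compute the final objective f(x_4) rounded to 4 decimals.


FISTA on f(x) = 7*x^2 - 9*x + 0.94*|x|
L = 14, alpha = 0.0373
Iteration 1: beta = 0.0, y = 3.0684 + 0.0*(3.0684 - 3.0684) = 3.0684
  grad(y) = 33.9576, v = y - alpha*grad = 1.8018
  prox(v) = soft_thresh(1.8018, 0.0351) = 1.7667
Iteration 2: beta = 0.3333, y = 1.7667 + 0.3333*(1.7667 - 3.0684) = 1.3328
  grad(y) = 9.6596, v = y - alpha*grad = 0.9725
  prox(v) = soft_thresh(0.9725, 0.0351) = 0.9375
Iteration 3: beta = 0.5, y = 0.9375 + 0.5*(0.9375 - 1.7667) = 0.5228
  grad(y) = -1.6803, v = y - alpha*grad = 0.5855
  prox(v) = soft_thresh(0.5855, 0.0351) = 0.5504
Iteration 4: beta = 0.6, y = 0.5504 + 0.6*(0.5504 - 0.9375) = 0.3182
  grad(y) = -4.5446, v = y - alpha*grad = 0.4878
  prox(v) = soft_thresh(0.4878, 0.0351) = 0.4527
f(x_4) = 7*0.4527^2 - 9*0.4527 + 0.94*|0.4527| = -2.2142


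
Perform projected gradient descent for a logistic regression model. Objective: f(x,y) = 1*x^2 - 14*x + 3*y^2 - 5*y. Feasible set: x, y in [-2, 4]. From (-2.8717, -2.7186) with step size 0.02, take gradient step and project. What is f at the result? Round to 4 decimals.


Step 1: Compute gradient at (-2.8717, -2.7186).
grad_x = 2*1*-2.8717 - 14 = -19.7434
grad_y = 2*3*-2.7186 - 5 = -21.3116
Step 2: Gradient step.
x_raw = -2.8717 - 0.02*-19.7434 = -2.4768
y_raw = -2.7186 - 0.02*-21.3116 = -2.2924
Step 3: Project onto [-2, 4].
x_proj = clip(-2.4768) = -2.0
y_proj = clip(-2.2924) = -2.0
Step 4: Evaluate f.
f(-2.0, -2.0) = 54.0


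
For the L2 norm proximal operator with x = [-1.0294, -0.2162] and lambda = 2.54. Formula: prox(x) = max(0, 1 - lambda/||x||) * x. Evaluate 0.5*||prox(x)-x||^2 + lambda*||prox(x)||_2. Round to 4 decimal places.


Step 1: Compute ||x||.
||x|| = 1.0519
Step 2: Compute scaling factor.
scale = max(0, 1 - 2.54/1.0519) = 0.0
Step 3: prox(x) = [-0.0, -0.0]
||prox(x)|| = 0.0
Step 4: Proximal objective.
0.5*||prox-x||^2 = 0.5532
lambda*||prox|| = 0.0
Total = 0.5532


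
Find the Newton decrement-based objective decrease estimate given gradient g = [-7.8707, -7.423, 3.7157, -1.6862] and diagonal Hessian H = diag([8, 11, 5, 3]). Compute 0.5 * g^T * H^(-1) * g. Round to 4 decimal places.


Step 1: H is diagonal, so H^(-1) * g = [-0.9838, -0.6748, 0.7431, -0.5621].
Step 2: g^T H^(-1) g = sum_i g_i^2 / H_ii
  = (-7.8707)^2/8 + (-7.423)^2/11 + (3.7157)^2/5 + (-1.6862)^2/3
  = 7.7435 + 5.0092 + 2.7613 + 0.9478 = 16.4617
Step 3: Objective decrease = 0.5 * g^T H^(-1) g = 8.2309


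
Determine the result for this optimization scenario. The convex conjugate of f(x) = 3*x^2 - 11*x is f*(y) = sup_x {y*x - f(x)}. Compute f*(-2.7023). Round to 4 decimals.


f*(y) = sup_x {y*x - a*x^2 - b*x} = sup_x {(y-b)*x - a*x^2}
FOC: (y - b) - 2a*x = 0 => x* = (y - b)/(2a)
x* = (-2.7023 + 11)/(2*3) = 1.383
f*(-2.7023) = (y-b)^2/(4a) = (-2.7023 + 11)^2/(4*3)
= 68.8518/12 = 5.7377


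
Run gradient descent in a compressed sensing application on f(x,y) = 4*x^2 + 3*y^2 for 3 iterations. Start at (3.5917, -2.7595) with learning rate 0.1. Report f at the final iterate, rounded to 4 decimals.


Gradient descent on f(x,y) = 4*x^2 + 3*y^2.
Starting point: (3.5917, -2.7595), alpha = 0.1
Step 1: grad_x = 2*4*3.5917 = 28.7336, grad_y = 2*3*-2.7595 = -16.557
  x_1 = 3.5917 - 0.1*28.7336 = 0.7183
  y_1 = -2.7595 - 0.1*-16.557 = -1.1038
Step 2: grad_x = 2*4*0.7183 = 5.7467, grad_y = 2*3*-1.1038 = -6.6228
  x_2 = 0.7183 - 0.1*5.7467 = 0.1437
  y_2 = -1.1038 - 0.1*-6.6228 = -0.4415
Step 3: grad_x = 2*4*0.1437 = 1.1493, grad_y = 2*3*-0.4415 = -2.6491
  x_3 = 0.1437 - 0.1*1.1493 = 0.0287
  y_3 = -0.4415 - 0.1*-2.6491 = -0.1766
f(0.0287, -0.1766) = 4*0.0287^2 + 3*(-0.1766)^2 = 0.0969


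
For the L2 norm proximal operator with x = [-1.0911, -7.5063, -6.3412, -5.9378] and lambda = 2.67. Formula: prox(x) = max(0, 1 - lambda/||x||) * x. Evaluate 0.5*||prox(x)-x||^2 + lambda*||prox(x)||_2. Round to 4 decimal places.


Step 1: Compute ||x||.
||x|| = 11.5327
Step 2: Compute scaling factor.
scale = max(0, 1 - 2.67/11.5327) = 0.7685
Step 3: prox(x) = [-0.8385, -5.7685, -4.8731, -4.5631]
||prox(x)|| = 8.8627
Step 4: Proximal objective.
0.5*||prox-x||^2 = 3.5645
lambda*||prox|| = 23.6634
Total = 27.2279


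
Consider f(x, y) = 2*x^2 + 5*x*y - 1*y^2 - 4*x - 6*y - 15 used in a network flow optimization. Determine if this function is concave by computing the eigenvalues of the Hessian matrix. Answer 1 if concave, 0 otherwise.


The Hessian of f(x,y) = 2*x^2 + 5*x*y - 1*y^2 - 4*x - 6*y - 15 is:
H = [[4, 5], [5, -2]]
Trace = 4 - 2 = 2
Determinant = 4*-2 - (5)^2 = -33
Discriminant = (2)^2 - 4*-33 = 136.0
Eigenvalues: lambda_1 = -4.831, lambda_2 = 6.831
The function is not concave.

0


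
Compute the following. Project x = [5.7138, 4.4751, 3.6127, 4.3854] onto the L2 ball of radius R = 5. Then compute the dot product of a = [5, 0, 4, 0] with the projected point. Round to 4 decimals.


Step 1: Compute ||x|| (intermediates to 6 decimals).
||x|| = sqrt(5.7138^2 + 4.4751^2 + 3.6127^2 + 4.3854^2) = 9.217232
Step 2: Project.
Since ||x|| > R, scale = R/||x|| = 5/9.217232 = 0.542462, proj(x) = scale * x
proj(x) = [3.099519, 2.427572, 1.959752, 2.378913]
Step 3: Dot product.
a^T * proj(x) = 5*3.099519 + 0*2.427572 + 4*1.959752 + 0*2.378913 = 23.3366


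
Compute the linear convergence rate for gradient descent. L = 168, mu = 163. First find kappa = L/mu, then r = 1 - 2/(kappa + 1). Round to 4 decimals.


Step 1: Compute the condition number.
kappa = L/mu = 168/163 = 1.0307
Step 2: Compute the convergence rate.
r = 1 - 2/(kappa + 1) = 1 - 2*mu/(L + mu) = (L - mu)/(L + mu) = 5/331 = 0.0151


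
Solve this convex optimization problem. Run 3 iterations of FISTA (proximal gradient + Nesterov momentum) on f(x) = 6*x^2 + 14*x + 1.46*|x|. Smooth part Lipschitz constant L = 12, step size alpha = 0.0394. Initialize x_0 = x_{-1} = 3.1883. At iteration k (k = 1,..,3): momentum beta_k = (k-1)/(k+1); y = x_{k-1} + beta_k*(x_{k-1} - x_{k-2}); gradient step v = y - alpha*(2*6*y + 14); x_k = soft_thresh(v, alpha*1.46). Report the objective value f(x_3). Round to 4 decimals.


FISTA on f(x) = 6*x^2 + 14*x + 1.46*|x|
L = 12, alpha = 0.0394
Iteration 1: beta = 0.0, y = 3.1883 + 0.0*(3.1883 - 3.1883) = 3.1883
  grad(y) = 52.2596, v = y - alpha*grad = 1.1293
  prox(v) = soft_thresh(1.1293, 0.0575) = 1.0717
Iteration 2: beta = 0.3333, y = 1.0717 + 0.3333*(1.0717 - 3.1883) = 0.3662
  grad(y) = 18.3948, v = y - alpha*grad = -0.3585
  prox(v) = soft_thresh(-0.3585, 0.0575) = -0.301
Iteration 3: beta = 0.5, y = -0.301 + 0.5*(-0.301 - 1.0717) = -0.9874
  grad(y) = 2.1515, v = y - alpha*grad = -1.0721
  prox(v) = soft_thresh(-1.0721, 0.0575) = -1.0146
f(x_3) = 6*(-1.0146)^2 + 14*(-1.0146) + 1.46*|-1.0146| = -6.5466


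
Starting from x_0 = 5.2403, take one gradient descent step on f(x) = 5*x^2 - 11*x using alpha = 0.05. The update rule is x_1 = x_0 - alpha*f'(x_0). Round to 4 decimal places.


We compute the gradient at x_0 and apply the update.
f'(x) = 10*x - 11
f'(5.2403) = 10*5.2403 - 11 = 41.403
x_1 = 5.2403 - 0.05*41.403 = 3.1702


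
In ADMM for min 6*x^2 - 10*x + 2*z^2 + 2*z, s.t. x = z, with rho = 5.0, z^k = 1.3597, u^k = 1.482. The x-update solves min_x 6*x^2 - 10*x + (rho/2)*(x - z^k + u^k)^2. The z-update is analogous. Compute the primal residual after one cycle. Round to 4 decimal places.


ADMM iteration with rho = 5.0, z^k = 1.3597, u^k = 1.482
Step 1: x-update.
Minimize 6*x^2 - 10*x + (5.0/2)*(x - 1.3597 + 1.482)^2
FOC: (2*6 + 5.0)*x = 10 + 5.0*(1.3597 - 1.482)
x^{k+1} = 0.5523
Step 2: z-update.
Minimize 2*z^2 + 2*z + (5.0/2)*(0.5523 - z + 1.482)^2
FOC: (2*2 + 5.0)*z = -2 + 5.0*(0.5523 + 1.482)
z^{k+1} = 0.9079
Step 3: u-update.
u^{k+1} = 1.482 + 0.5523 - 0.9079 = 1.1263
Step 4: Primal residual = |0.5523 - 0.9079| = 0.3557


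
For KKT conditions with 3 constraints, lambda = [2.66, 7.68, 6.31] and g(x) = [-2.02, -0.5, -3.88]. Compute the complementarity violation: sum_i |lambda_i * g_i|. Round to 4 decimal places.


KKT complementary slackness check:
lambda_1 * g_1 = 2.66 * -2.02 = -5.3732
lambda_2 * g_2 = 7.68 * -0.5 = -3.84
lambda_3 * g_3 = 6.31 * -3.88 = -24.4828
Total violation = 5.3732 + 3.84 + 24.4828 = 33.696


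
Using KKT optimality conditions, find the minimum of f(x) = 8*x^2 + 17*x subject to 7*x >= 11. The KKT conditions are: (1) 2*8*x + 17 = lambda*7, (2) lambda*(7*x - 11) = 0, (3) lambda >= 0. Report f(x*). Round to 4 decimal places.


Step 1: Try lambda = 0 (constraint inactive).
x_unc = -17/(2*8) = -1.0625
Check: 7*-1.0625 = -7.4375 < 11 -- violated!
Step 2: Constraint must be active: 7*x = 11
x* = 11/7 = 1.5714 (rounded; the exact value 11/7 is used below)
lambda = (2*8*(11/7) + 17)/7 = 6.0204
Step 3: Compute optimal value.
f(x*) = 8*(11/7)^2 + 17*(11/7) = 46.4694


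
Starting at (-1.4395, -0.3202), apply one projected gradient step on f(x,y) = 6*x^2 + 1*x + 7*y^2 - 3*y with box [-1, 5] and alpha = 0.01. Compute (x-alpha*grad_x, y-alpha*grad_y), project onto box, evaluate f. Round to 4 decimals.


Step 1: Compute gradient at (-1.4395, -0.3202).
grad_x = 2*6*-1.4395 + 1 = -16.274
grad_y = 2*7*-0.3202 - 3 = -7.4828
Step 2: Gradient step.
x_raw = -1.4395 - 0.01*-16.274 = -1.2768
y_raw = -0.3202 - 0.01*-7.4828 = -0.2454
Step 3: Project onto [-1, 5].
x_proj = clip(-1.2768) = -1.0
y_proj = clip(-0.2454) = -0.2454
Step 4: Evaluate f.
f(-1.0, -0.2454) = 6.1576


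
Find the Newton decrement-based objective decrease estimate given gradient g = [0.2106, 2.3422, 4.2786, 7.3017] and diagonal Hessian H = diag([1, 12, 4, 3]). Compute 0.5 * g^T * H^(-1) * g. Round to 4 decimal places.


Step 1: H is diagonal, so H^(-1) * g = [0.2106, 0.1952, 1.0697, 2.4339].
Step 2: g^T H^(-1) g = sum_i g_i^2 / H_ii
  = (0.2106)^2/1 + (2.3422)^2/12 + (4.2786)^2/4 + (7.3017)^2/3
  = 0.0444 + 0.4572 + 4.5766 + 17.7716 = 22.8497
Step 3: Objective decrease = 0.5 * g^T H^(-1) g = 11.4249


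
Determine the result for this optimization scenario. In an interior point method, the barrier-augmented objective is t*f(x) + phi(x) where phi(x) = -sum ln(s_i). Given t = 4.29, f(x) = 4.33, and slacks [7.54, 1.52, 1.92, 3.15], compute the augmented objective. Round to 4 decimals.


Step 1: Compute log-barrier.
ln values: [2.0202, 0.4187, 0.6523, 1.1474]
phi = -(2.0202 + 0.4187 + 0.6523 + 1.1474) = -4.2387
Step 2: Compute augmented objective.
t*f(x) = 4.29*4.33 = 18.5757
Total = 18.5757 - 4.2387 = 14.337


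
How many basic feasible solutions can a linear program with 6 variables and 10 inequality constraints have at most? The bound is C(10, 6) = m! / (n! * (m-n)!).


Each vertex corresponds to some choice of n active constraints out of m, so the number of vertices is at most C(m, n) = m! / (n!(m-n)!).
m = 10, n = 6
Numerator: 10 * 9 * 8 * 7 * 6 * 5
Denominator: 6! = 720
C(10, 6) = 210


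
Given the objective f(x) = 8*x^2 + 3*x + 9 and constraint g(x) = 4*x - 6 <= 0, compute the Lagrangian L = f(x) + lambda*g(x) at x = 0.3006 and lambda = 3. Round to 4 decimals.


Step 1: Evaluate f(x).
f(0.3006) = 8*0.3006^2 + 3*0.3006 + 9 = 10.6247
Step 2: Evaluate g(x).
g(0.3006) = 4*0.3006 - 6 = -4.7976
Step 3: Compute Lagrangian.
L = 10.6247 + 3*-4.7976 = -3.7681


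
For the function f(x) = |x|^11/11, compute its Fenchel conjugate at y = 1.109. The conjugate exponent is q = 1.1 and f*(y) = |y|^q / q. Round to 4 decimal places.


The conjugate exponent q satisfies 1/p + 1/q = 1.
p = 11, so q = 11/(11 - 1) = 1.1
|y|^q = 1.109^1.1 = 1.1205
f*(1.109) = 1.1205 / 1.1 = 1.0187


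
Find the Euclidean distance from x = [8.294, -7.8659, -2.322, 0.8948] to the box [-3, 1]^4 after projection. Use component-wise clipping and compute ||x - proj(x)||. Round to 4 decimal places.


Project each component onto [-3, 1].
clip(8.294) = 1.0, clip(-7.8659) = -3.0, clip(-2.322) = -2.322, clip(0.8948) = 0.8948
Projection = [1.0, -3.0, -2.322, 0.8948]
Squared diffs: [53.2024, 23.677, 0.0, 0.0]
Distance = sqrt(76.8794) = 8.7681


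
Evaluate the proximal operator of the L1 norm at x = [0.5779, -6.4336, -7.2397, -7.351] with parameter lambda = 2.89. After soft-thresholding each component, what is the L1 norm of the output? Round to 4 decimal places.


Soft-thresholding with lambda = 2.89:
prox(0.5779) = sign(0.5779)*max(|0.5779| - 2.89, 0) = 0.0
prox(-6.4336) = sign(-6.4336)*max(|-6.4336| - 2.89, 0) = -3.5436
prox(-7.2397) = sign(-7.2397)*max(|-7.2397| - 2.89, 0) = -4.3497
prox(-7.351) = sign(-7.351)*max(|-7.351| - 2.89, 0) = -4.461
prox(x) = [0.0, -3.5436, -4.3497, -4.461]
||prox(x)||_1 = 0.0 + 3.5436 + 4.3497 + 4.461 = 12.3543


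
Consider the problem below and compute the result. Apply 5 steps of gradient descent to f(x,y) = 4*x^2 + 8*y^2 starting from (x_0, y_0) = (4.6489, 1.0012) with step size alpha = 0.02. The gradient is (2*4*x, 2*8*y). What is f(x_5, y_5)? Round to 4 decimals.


Gradient descent on f(x,y) = 4*x^2 + 8*y^2.
Starting point: (4.6489, 1.0012), alpha = 0.02
Step 1: grad_x = 2*4*4.6489 = 37.1912, grad_y = 2*8*1.0012 = 16.0192
  x_1 = 4.6489 - 0.02*37.1912 = 3.9051
  y_1 = 1.0012 - 0.02*16.0192 = 0.6808
Step 2: grad_x = 2*4*3.9051 = 31.2406, grad_y = 2*8*0.6808 = 10.8931
  x_2 = 3.9051 - 0.02*31.2406 = 3.2803
  y_2 = 0.6808 - 0.02*10.8931 = 0.463
Step 3: grad_x = 2*4*3.2803 = 26.2421, grad_y = 2*8*0.463 = 7.4073
  x_3 = 3.2803 - 0.02*26.2421 = 2.7554
  y_3 = 0.463 - 0.02*7.4073 = 0.3148
Step 4: grad_x = 2*4*2.7554 = 22.0434, grad_y = 2*8*0.3148 = 5.0369
  x_4 = 2.7554 - 0.02*22.0434 = 2.3146
  y_4 = 0.3148 - 0.02*5.0369 = 0.2141
Step 5: grad_x = 2*4*2.3146 = 18.5164, grad_y = 2*8*0.2141 = 3.4251
  x_5 = 2.3146 - 0.02*18.5164 = 1.9442
  y_5 = 0.2141 - 0.02*3.4251 = 0.1456
f(1.9442, 0.1456) = 4*1.9442^2 + 8*0.1456^2 = 15.2896


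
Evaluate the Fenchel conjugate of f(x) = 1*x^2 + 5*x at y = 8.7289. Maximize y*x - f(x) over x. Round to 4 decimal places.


f*(y) = sup_x {y*x - a*x^2 - b*x} = sup_x {(y-b)*x - a*x^2}
FOC: (y - b) - 2a*x = 0 => x* = (y - b)/(2a)
x* = (8.7289 - 5)/(2*1) = 1.8645
f*(8.7289) = (y-b)^2/(4a) = (8.7289 - 5)^2/(4*1)
= 13.9047/4 = 3.4762


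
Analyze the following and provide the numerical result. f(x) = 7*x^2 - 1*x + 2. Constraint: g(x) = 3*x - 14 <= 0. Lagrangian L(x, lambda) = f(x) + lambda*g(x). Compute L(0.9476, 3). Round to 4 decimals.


Step 1: Evaluate f(x).
f(0.9476) = 7*0.9476^2 - 1*0.9476 + 2 = 7.338
Step 2: Evaluate g(x).
g(0.9476) = 3*0.9476 - 14 = -11.1572
Step 3: Compute Lagrangian.
L = 7.338 + 3*-11.1572 = -26.1336


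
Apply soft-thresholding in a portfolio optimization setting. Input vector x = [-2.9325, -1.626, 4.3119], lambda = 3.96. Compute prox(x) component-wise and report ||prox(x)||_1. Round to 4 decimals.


Soft-thresholding with lambda = 3.96:
prox(-2.9325) = sign(-2.9325)*max(|-2.9325| - 3.96, 0) = 0.0
prox(-1.626) = sign(-1.626)*max(|-1.626| - 3.96, 0) = 0.0
prox(4.3119) = sign(4.3119)*max(|4.3119| - 3.96, 0) = 0.3519
prox(x) = [0.0, 0.0, 0.3519]
||prox(x)||_1 = 0.0 + 0.0 + 0.3519 = 0.3519


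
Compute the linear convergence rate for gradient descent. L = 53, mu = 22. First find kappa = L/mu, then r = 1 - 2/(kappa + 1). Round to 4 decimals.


Step 1: Compute the condition number.
kappa = L/mu = 53/22 = 2.4091
Step 2: Compute the convergence rate.
r = 1 - 2/(kappa + 1) = 1 - 2*mu/(L + mu) = (L - mu)/(L + mu) = 31/75 = 0.4133


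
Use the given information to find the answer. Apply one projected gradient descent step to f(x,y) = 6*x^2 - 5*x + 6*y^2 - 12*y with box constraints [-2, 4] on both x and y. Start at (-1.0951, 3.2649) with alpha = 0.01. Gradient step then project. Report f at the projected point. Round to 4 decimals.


Step 1: Compute gradient at (-1.0951, 3.2649).
grad_x = 2*6*-1.0951 - 5 = -18.1412
grad_y = 2*6*3.2649 - 12 = 27.1788
Step 2: Gradient step.
x_raw = -1.0951 - 0.01*-18.1412 = -0.9137
y_raw = 3.2649 - 0.01*27.1788 = 2.9931
Step 3: Project onto [-2, 4].
x_proj = clip(-0.9137) = -0.9137
y_proj = clip(2.9931) = 2.9931
Step 4: Evaluate f.
f(-0.9137, 2.9931) = 27.4124


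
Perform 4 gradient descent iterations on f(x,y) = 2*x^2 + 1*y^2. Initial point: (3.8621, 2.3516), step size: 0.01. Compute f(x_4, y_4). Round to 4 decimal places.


Gradient descent on f(x,y) = 2*x^2 + 1*y^2.
Starting point: (3.8621, 2.3516), alpha = 0.01
Step 1: grad_x = 2*2*3.8621 = 15.4484, grad_y = 2*1*2.3516 = 4.7032
  x_1 = 3.8621 - 0.01*15.4484 = 3.7076
  y_1 = 2.3516 - 0.01*4.7032 = 2.3046
Step 2: grad_x = 2*2*3.7076 = 14.8305, grad_y = 2*1*2.3046 = 4.6091
  x_2 = 3.7076 - 0.01*14.8305 = 3.5593
  y_2 = 2.3046 - 0.01*4.6091 = 2.2585
Step 3: grad_x = 2*2*3.5593 = 14.2372, grad_y = 2*1*2.2585 = 4.517
  x_3 = 3.5593 - 0.01*14.2372 = 3.4169
  y_3 = 2.2585 - 0.01*4.517 = 2.2133
Step 4: grad_x = 2*2*3.4169 = 13.6678, grad_y = 2*1*2.2133 = 4.4266
  x_4 = 3.4169 - 0.01*13.6678 = 3.2803
  y_4 = 2.2133 - 0.01*4.4266 = 2.169
f(3.2803, 2.169) = 2*3.2803^2 + 1*2.169^2 = 26.225


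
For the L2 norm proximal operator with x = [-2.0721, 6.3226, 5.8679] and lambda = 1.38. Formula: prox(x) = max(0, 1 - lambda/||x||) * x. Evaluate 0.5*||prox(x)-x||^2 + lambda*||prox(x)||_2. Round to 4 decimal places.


Step 1: Compute ||x||.
||x|| = 8.8714
Step 2: Compute scaling factor.
scale = max(0, 1 - 1.38/8.8714) = 0.8444
Step 3: prox(x) = [-1.7498, 5.3391, 4.9551]
||prox(x)|| = 7.4914
Step 4: Proximal objective.
0.5*||prox-x||^2 = 0.9522
lambda*||prox|| = 10.3381
Total = 11.2903


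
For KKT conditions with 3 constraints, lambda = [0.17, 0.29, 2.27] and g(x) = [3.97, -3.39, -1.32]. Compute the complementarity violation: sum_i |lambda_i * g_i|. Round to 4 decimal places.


KKT complementary slackness check:
lambda_1 * g_1 = 0.17 * 3.97 = 0.6749
lambda_2 * g_2 = 0.29 * -3.39 = -0.9831
lambda_3 * g_3 = 2.27 * -1.32 = -2.9964
Total violation = 0.6749 + 0.9831 + 2.9964 = 4.6544


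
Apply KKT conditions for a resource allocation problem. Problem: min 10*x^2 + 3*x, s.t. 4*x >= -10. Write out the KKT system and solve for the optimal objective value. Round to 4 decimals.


Step 1: Try lambda = 0 (constraint inactive).
Stationarity: 2*10*x + 3 = 0
x* = -3/(2*10) = -0.15
Check constraint: 4*-0.15 = -0.6 >= -10 -- satisfied.
Step 2: Compute optimal value.
f(x*) = 10*(-0.15)^2 + 3*(-0.15) = -0.225


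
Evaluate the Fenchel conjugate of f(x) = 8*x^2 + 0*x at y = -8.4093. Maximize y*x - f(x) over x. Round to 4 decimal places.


f*(y) = sup_x {y*x - a*x^2 - b*x} = sup_x {(y-b)*x - a*x^2}
FOC: (y - b) - 2a*x = 0 => x* = (y - b)/(2a)
x* = (-8.4093 - 0)/(2*8) = -0.5256
f*(-8.4093) = (y-b)^2/(4a) = (-8.4093 - 0)^2/(4*8)
= 70.7163/32 = 2.2099


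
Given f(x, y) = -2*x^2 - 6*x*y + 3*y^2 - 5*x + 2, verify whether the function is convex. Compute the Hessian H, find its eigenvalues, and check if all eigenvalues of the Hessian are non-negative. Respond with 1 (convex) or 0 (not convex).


The Hessian of f(x,y) = -2*x^2 - 6*x*y + 3*y^2 - 5*x + 2 is:
H = [[-4, -6], [-6, 6]]
Trace = -4 + 6 = 2
Determinant = -4*6 - (-6)^2 = -60
Discriminant = (2)^2 - 4*-60 = 244.0
Eigenvalues: lambda_1 = -6.8102, lambda_2 = 8.8102
The function is not convex.

0


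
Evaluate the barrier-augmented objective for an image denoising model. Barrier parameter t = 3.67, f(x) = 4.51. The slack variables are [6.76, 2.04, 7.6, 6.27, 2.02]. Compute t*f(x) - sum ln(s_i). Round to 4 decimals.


Step 1: Compute log-barrier.
ln values: [1.911, 0.7129, 2.0281, 1.8358, 0.7031]
phi = -(1.911 + 0.7129 + 2.0281 + 1.8358 + 0.7031) = -7.191
Step 2: Compute augmented objective.
t*f(x) = 3.67*4.51 = 16.5517
Total = 16.5517 - 7.191 = 9.3607


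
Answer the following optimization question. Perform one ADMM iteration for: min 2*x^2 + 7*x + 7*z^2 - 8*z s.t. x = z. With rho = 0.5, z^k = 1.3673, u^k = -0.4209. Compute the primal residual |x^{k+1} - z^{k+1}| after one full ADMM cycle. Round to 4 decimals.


ADMM iteration with rho = 0.5, z^k = 1.3673, u^k = -0.4209
Step 1: x-update.
Minimize 2*x^2 + 7*x + (0.5/2)*(x - 1.3673 - 0.4209)^2
FOC: (2*2 + 0.5)*x = -7 + 0.5*(1.3673 + 0.4209)
x^{k+1} = -1.3569
Step 2: z-update.
Minimize 7*z^2 - 8*z + (0.5/2)*(-1.3569 - z - 0.4209)^2
FOC: (2*7 + 0.5)*z = 8 + 0.5*(-1.3569 - 0.4209)
z^{k+1} = 0.4904
Step 3: u-update.
u^{k+1} = -0.4209 - 1.3569 - 0.4904 = -2.2682
Step 4: Primal residual = |-1.3569 - 0.4904| = 1.8473


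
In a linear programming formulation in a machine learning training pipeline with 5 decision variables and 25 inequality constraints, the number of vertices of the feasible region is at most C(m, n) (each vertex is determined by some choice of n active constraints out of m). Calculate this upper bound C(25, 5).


Each vertex corresponds to some choice of n active constraints out of m, so the number of vertices is at most C(m, n) = m! / (n!(m-n)!).
m = 25, n = 5
Numerator: 25 * 24 * 23 * 22 * 21
Denominator: 5! = 120
C(25, 5) = 53130


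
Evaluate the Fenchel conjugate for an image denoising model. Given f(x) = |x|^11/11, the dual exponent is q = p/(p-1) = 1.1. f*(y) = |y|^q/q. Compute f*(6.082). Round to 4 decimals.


The conjugate exponent q satisfies 1/p + 1/q = 1.
p = 11, so q = 11/(11 - 1) = 1.1
|y|^q = 6.082^1.1 = 7.2854
f*(6.082) = 7.2854 / 1.1 = 6.6231


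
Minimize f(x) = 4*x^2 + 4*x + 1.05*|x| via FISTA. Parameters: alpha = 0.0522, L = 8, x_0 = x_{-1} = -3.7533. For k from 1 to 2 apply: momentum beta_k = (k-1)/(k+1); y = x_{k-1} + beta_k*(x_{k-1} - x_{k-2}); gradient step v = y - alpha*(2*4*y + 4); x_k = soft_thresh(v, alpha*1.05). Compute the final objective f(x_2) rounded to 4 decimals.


FISTA on f(x) = 4*x^2 + 4*x + 1.05*|x|
L = 8, alpha = 0.0522
Iteration 1: beta = 0.0, y = -3.7533 + 0.0*(-3.7533 + 3.7533) = -3.7533
  grad(y) = -26.0264, v = y - alpha*grad = -2.3947
  prox(v) = soft_thresh(-2.3947, 0.0548) = -2.3399
Iteration 2: beta = 0.3333, y = -2.3399 + 0.3333*(-2.3399 + 3.7533) = -1.8688
  grad(y) = -10.9503, v = y - alpha*grad = -1.2972
  prox(v) = soft_thresh(-1.2972, 0.0548) = -1.2424
f(x_2) = 4*(-1.2424)^2 + 4*(-1.2424) + 1.05*|-1.2424| = 2.5089


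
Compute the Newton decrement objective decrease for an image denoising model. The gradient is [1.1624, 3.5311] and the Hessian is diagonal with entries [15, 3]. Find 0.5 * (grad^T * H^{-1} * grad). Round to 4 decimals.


Step 1: H is diagonal, so H^(-1) * g = [0.0775, 1.177].
Step 2: g^T H^(-1) g = sum_i g_i^2 / H_ii
  = (1.1624)^2/15 + (3.5311)^2/3
  = 0.0901 + 4.1562 = 4.2463
Step 3: Objective decrease = 0.5 * g^T H^(-1) g = 2.1232


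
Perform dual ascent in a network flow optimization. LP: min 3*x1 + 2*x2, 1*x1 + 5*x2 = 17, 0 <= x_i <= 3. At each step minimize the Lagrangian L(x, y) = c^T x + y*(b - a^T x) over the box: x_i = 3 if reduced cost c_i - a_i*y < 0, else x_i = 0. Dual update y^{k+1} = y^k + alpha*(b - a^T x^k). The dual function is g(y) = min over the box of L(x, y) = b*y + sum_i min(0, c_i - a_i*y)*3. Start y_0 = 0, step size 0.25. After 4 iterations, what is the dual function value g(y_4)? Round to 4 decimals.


Dual ascent for LP: min 3*x1 + 2*x2, 1*x1 + 5*x2 = 17, 0 <= x_i <= 3
Step 1: y^k = 0.0, reduced costs: (3.0, 2.0)
  x^k = (0.0, 0.0), subgradient = b - a^T x = 17.0
  y^{k+1} = 0.0 + 0.25*17.0 = 4.25
Step 2: y^k = 4.25, reduced costs: (-1.25, -19.25)
  x^k = (3.0, 3.0), subgradient = b - a^T x = -1.0
  y^{k+1} = 4.25 + 0.25*-1.0 = 4.0
Step 3: y^k = 4.0, reduced costs: (-1.0, -18.0)
  x^k = (3.0, 3.0), subgradient = b - a^T x = -1.0
  y^{k+1} = 4.0 + 0.25*-1.0 = 3.75
Step 4: y^k = 3.75, reduced costs: (-0.75, -16.75)
  x^k = (3.0, 3.0), subgradient = b - a^T x = -1.0
  y^{k+1} = 3.75 + 0.25*-1.0 = 3.5
Dual objective at y_4 = 3.5: reduced costs (-0.5, -15.5), box minimizer x = (3.0, 3.0)
g(y_4) = b*y + (c1 - a1*y)*x1 + (c2 - a2*y)*x2 = 17*3.5 + (-0.5)*3.0 + (-15.5)*3.0 = 59.5 - 1.5 - 46.5 = 11.5


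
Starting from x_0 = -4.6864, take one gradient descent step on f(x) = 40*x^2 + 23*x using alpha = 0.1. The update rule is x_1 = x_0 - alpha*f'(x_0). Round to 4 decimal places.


We compute the gradient at x_0 and apply the update.
f'(x) = 80*x + 23
f'(-4.6864) = 80*-4.6864 + 23 = -351.912
x_1 = -4.6864 - 0.1*-351.912 = 30.5048


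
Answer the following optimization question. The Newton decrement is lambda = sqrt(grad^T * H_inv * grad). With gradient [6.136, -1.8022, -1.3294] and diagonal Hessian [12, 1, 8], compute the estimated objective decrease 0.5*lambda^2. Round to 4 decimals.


Step 1: H is diagonal, so H^(-1) * g = [0.5113, -1.8022, -0.1662].
Step 2: g^T H^(-1) g = sum_i g_i^2 / H_ii
  = (6.136)^2/12 + (-1.8022)^2/1 + (-1.3294)^2/8
  = 3.1375 + 3.2479 + 0.2209 = 6.6064
Step 3: Objective decrease = 0.5 * g^T H^(-1) g = 3.3032


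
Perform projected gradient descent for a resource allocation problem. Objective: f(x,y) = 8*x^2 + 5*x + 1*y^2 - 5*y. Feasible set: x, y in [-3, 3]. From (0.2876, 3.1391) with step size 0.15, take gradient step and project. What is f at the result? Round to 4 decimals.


Step 1: Compute gradient at (0.2876, 3.1391).
grad_x = 2*8*0.2876 + 5 = 9.6016
grad_y = 2*1*3.1391 - 5 = 1.2782
Step 2: Gradient step.
x_raw = 0.2876 - 0.15*9.6016 = -1.1526
y_raw = 3.1391 - 0.15*1.2782 = 2.9474
Step 3: Project onto [-3, 3].
x_proj = clip(-1.1526) = -1.1526
y_proj = clip(2.9474) = 2.9474
Step 4: Evaluate f.
f(-1.1526, 2.9474) = -1.1844


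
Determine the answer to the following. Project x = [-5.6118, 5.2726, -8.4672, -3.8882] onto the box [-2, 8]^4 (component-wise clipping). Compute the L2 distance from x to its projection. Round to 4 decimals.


Project each component onto [-2, 8].
clip(-5.6118) = -2.0, clip(5.2726) = 5.2726, clip(-8.4672) = -2.0, clip(-3.8882) = -2.0
Projection = [-2.0, 5.2726, -2.0, -2.0]
Squared diffs: [13.0451, 0.0, 41.8247, 3.5653]
Distance = sqrt(58.4351) = 7.6443


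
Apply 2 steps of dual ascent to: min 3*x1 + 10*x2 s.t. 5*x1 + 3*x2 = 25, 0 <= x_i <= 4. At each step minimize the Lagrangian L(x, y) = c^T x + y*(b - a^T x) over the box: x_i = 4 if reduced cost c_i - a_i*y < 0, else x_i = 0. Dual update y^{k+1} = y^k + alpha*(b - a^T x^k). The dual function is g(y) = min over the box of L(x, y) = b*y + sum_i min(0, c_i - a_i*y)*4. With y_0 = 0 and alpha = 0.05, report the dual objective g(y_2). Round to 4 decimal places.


Dual ascent for LP: min 3*x1 + 10*x2, 5*x1 + 3*x2 = 25, 0 <= x_i <= 4
Step 1: y^k = 0.0, reduced costs: (3.0, 10.0)
  x^k = (0.0, 0.0), subgradient = b - a^T x = 25.0
  y^{k+1} = 0.0 + 0.05*25.0 = 1.25
Step 2: y^k = 1.25, reduced costs: (-3.25, 6.25)
  x^k = (4.0, 0.0), subgradient = b - a^T x = 5.0
  y^{k+1} = 1.25 + 0.05*5.0 = 1.5
Dual objective at y_2 = 1.5: reduced costs (-4.5, 5.5), box minimizer x = (4.0, 0.0)
g(y_2) = b*y + (c1 - a1*y)*x1 + (c2 - a2*y)*x2 = 25*1.5 + (-4.5)*4.0 + 5.5*0.0 = 37.5 - 18.0 + 0.0 = 19.5


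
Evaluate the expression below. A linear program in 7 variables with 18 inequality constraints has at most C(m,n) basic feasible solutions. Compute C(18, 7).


Each vertex corresponds to some choice of n active constraints out of m, so the number of vertices is at most C(m, n) = m! / (n!(m-n)!).
m = 18, n = 7
Numerator: 18 * 17 * 16 * 15 * 14 * 13 * 12
Denominator: 7! = 5040
C(18, 7) = 31824


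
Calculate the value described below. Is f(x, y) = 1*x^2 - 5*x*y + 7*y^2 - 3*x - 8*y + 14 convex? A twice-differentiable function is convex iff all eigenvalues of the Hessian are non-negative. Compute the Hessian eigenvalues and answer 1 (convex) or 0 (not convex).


The Hessian of f(x,y) = 1*x^2 - 5*x*y + 7*y^2 - 3*x - 8*y + 14 is:
H = [[2, -5], [-5, 14]]
Trace = 2 + 14 = 16
Determinant = 2*14 - (-5)^2 = 3
Discriminant = (16)^2 - 4*3 = 244.0
Eigenvalues: lambda_1 = 0.1898, lambda_2 = 15.8102
The function is convex.

1


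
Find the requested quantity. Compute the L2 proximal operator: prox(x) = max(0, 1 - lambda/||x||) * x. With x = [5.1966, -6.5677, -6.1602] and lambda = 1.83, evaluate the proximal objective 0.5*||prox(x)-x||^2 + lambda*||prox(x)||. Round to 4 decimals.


Step 1: Compute ||x||.
||x|| = 10.3965
Step 2: Compute scaling factor.
scale = max(0, 1 - 1.83/10.3965) = 0.824
Step 3: prox(x) = [4.2819, -5.4116, -5.0759]
||prox(x)|| = 8.5665
Step 4: Proximal objective.
0.5*||prox-x||^2 = 1.6745
lambda*||prox|| = 15.6767
Total = 17.3512


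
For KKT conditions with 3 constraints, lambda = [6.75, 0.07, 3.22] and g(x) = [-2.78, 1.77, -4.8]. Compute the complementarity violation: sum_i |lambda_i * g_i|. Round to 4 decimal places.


KKT complementary slackness check:
lambda_1 * g_1 = 6.75 * -2.78 = -18.765
lambda_2 * g_2 = 0.07 * 1.77 = 0.1239
lambda_3 * g_3 = 3.22 * -4.8 = -15.456
Total violation = 18.765 + 0.1239 + 15.456 = 34.3449


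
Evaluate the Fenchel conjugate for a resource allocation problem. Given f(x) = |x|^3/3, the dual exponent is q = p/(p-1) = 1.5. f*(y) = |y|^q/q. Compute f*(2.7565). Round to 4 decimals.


The conjugate exponent q satisfies 1/p + 1/q = 1.
p = 3, so q = 3/(3 - 1) = 1.5
|y|^q = 2.7565^1.5 = 4.5765
f*(2.7565) = 4.5765 / 1.5 = 3.051


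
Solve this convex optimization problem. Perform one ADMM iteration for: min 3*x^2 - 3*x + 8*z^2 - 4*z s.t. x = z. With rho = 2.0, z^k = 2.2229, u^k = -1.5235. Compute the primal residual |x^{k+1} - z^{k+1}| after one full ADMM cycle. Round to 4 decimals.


ADMM iteration with rho = 2.0, z^k = 2.2229, u^k = -1.5235
Step 1: x-update.
Minimize 3*x^2 - 3*x + (2.0/2)*(x - 2.2229 - 1.5235)^2
FOC: (2*3 + 2.0)*x = 3 + 2.0*(2.2229 + 1.5235)
x^{k+1} = 1.3116
Step 2: z-update.
Minimize 8*z^2 - 4*z + (2.0/2)*(1.3116 - z - 1.5235)^2
FOC: (2*8 + 2.0)*z = 4 + 2.0*(1.3116 - 1.5235)
z^{k+1} = 0.1987
Step 3: u-update.
u^{k+1} = -1.5235 + 1.3116 - 0.1987 = -0.4106
Step 4: Primal residual = |1.3116 - 0.1987| = 1.1129


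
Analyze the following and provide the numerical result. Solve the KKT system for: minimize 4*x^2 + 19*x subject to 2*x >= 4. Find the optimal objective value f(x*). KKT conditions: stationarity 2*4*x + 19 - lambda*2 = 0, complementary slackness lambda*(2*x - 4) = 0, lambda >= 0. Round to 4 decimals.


Step 1: Try lambda = 0 (constraint inactive).
x_unc = -19/(2*4) = -2.375
Check: 2*-2.375 = -4.75 < 4 -- violated!
Step 2: Constraint must be active: 2*x = 4
x* = 4/2 = 2.0
lambda = (2*4*2.0 + 19)/2 = 17.5
Step 3: Compute optimal value.
f(x*) = 4*2.0^2 + 19*2.0 = 54.0


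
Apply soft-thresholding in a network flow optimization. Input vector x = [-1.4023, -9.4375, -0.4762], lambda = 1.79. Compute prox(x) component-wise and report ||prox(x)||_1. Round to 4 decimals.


Soft-thresholding with lambda = 1.79:
prox(-1.4023) = sign(-1.4023)*max(|-1.4023| - 1.79, 0) = 0.0
prox(-9.4375) = sign(-9.4375)*max(|-9.4375| - 1.79, 0) = -7.6475
prox(-0.4762) = sign(-0.4762)*max(|-0.4762| - 1.79, 0) = 0.0
prox(x) = [0.0, -7.6475, 0.0]
||prox(x)||_1 = 0.0 + 7.6475 + 0.0 = 7.6475


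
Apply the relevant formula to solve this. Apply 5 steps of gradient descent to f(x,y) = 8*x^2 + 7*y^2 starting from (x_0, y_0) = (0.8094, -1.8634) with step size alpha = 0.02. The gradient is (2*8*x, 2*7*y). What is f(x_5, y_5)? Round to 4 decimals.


Gradient descent on f(x,y) = 8*x^2 + 7*y^2.
Starting point: (0.8094, -1.8634), alpha = 0.02
Step 1: grad_x = 2*8*0.8094 = 12.9504, grad_y = 2*7*-1.8634 = -26.0876
  x_1 = 0.8094 - 0.02*12.9504 = 0.5504
  y_1 = -1.8634 - 0.02*-26.0876 = -1.3416
Step 2: grad_x = 2*8*0.5504 = 8.8063, grad_y = 2*7*-1.3416 = -18.7831
  x_2 = 0.5504 - 0.02*8.8063 = 0.3743
  y_2 = -1.3416 - 0.02*-18.7831 = -0.966
Step 3: grad_x = 2*8*0.3743 = 5.9883, grad_y = 2*7*-0.966 = -13.5238
  x_3 = 0.3743 - 0.02*5.9883 = 0.2545
  y_3 = -0.966 - 0.02*-13.5238 = -0.6955
Step 4: grad_x = 2*8*0.2545 = 4.072, grad_y = 2*7*-0.6955 = -9.7371
  x_4 = 0.2545 - 0.02*4.072 = 0.1731
  y_4 = -0.6955 - 0.02*-9.7371 = -0.5008
Step 5: grad_x = 2*8*0.1731 = 2.769, grad_y = 2*7*-0.5008 = -7.0107
  x_5 = 0.1731 - 0.02*2.769 = 0.1177
  y_5 = -0.5008 - 0.02*-7.0107 = -0.3606
f(0.1177, -0.3606) = 8*0.1177^2 + 7*(-0.3606)^2 = 1.0208


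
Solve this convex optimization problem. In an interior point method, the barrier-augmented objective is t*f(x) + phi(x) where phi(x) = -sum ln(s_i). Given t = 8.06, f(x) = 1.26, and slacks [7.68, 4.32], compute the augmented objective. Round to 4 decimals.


Step 1: Compute log-barrier.
ln values: [2.0386, 1.4633]
phi = -(2.0386 + 1.4633) = -3.5019
Step 2: Compute augmented objective.
t*f(x) = 8.06*1.26 = 10.1556
Total = 10.1556 - 3.5019 = 6.6537


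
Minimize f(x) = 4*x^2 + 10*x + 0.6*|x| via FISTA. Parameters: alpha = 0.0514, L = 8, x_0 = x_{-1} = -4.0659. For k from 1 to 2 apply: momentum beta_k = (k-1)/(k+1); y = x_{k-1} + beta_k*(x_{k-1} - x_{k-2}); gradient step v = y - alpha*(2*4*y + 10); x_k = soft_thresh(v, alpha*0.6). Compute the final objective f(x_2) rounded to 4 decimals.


FISTA on f(x) = 4*x^2 + 10*x + 0.6*|x|
L = 8, alpha = 0.0514
Iteration 1: beta = 0.0, y = -4.0659 + 0.0*(-4.0659 + 4.0659) = -4.0659
  grad(y) = -22.5272, v = y - alpha*grad = -2.908
  prox(v) = soft_thresh(-2.908, 0.0308) = -2.8772
Iteration 2: beta = 0.3333, y = -2.8772 + 0.3333*(-2.8772 + 4.0659) = -2.4809
  grad(y) = -9.8473, v = y - alpha*grad = -1.9748
  prox(v) = soft_thresh(-1.9748, 0.0308) = -1.9439
f(x_2) = 4*(-1.9439)^2 + 10*(-1.9439) + 0.6*|-1.9439| = -3.1575


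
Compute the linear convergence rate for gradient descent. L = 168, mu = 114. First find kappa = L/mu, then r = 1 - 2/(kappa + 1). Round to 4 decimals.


Step 1: Compute the condition number.
kappa = L/mu = 168/114 = 1.4737
Step 2: Compute the convergence rate.
r = 1 - 2/(kappa + 1) = 1 - 2*mu/(L + mu) = (L - mu)/(L + mu) = 54/282 = 0.1915


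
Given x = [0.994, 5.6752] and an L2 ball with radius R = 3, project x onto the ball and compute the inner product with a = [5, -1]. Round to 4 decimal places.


Step 1: Compute ||x|| (intermediates to 6 decimals).
||x|| = sqrt(0.994^2 + 5.6752^2) = 5.761591
Step 2: Project.
Since ||x|| > R, scale = R/||x|| = 3/5.761591 = 0.52069, proj(x) = scale * x
proj(x) = [0.517566, 2.95502]
Step 3: Dot product.
a^T * proj(x) = 5*0.517566 - 1*2.95502 = -0.3672


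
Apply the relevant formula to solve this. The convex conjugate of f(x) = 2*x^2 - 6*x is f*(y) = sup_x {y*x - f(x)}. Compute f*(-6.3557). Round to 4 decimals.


f*(y) = sup_x {y*x - a*x^2 - b*x} = sup_x {(y-b)*x - a*x^2}
FOC: (y - b) - 2a*x = 0 => x* = (y - b)/(2a)
x* = (-6.3557 + 6)/(2*2) = -0.0889
f*(-6.3557) = (y-b)^2/(4a) = (-6.3557 + 6)^2/(4*2)
= 0.1265/8 = 0.0158


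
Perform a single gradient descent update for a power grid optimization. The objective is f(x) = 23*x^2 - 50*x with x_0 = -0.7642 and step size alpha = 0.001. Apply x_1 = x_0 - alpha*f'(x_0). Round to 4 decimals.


We compute the gradient at x_0 and apply the update.
f'(x) = 46*x - 50
f'(-0.7642) = 46*-0.7642 - 50 = -85.1532
x_1 = -0.7642 - 0.001*-85.1532 = -0.679


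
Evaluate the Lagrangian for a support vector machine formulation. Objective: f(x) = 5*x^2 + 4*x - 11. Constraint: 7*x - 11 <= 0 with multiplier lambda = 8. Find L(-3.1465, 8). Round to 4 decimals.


Step 1: Evaluate f(x).
f(-3.1465) = 5*(-3.1465)^2 + 4*(-3.1465) - 11 = 25.9163
Step 2: Evaluate g(x).
g(-3.1465) = 7*-3.1465 - 11 = -33.0255
Step 3: Compute Lagrangian.
L = 25.9163 + 8*-33.0255 = -238.2877


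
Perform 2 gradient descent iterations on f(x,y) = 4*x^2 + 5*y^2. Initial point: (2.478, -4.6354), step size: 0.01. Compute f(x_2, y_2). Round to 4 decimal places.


Gradient descent on f(x,y) = 4*x^2 + 5*y^2.
Starting point: (2.478, -4.6354), alpha = 0.01
Step 1: grad_x = 2*4*2.478 = 19.824, grad_y = 2*5*-4.6354 = -46.354
  x_1 = 2.478 - 0.01*19.824 = 2.2798
  y_1 = -4.6354 - 0.01*-46.354 = -4.1719
Step 2: grad_x = 2*4*2.2798 = 18.2381, grad_y = 2*5*-4.1719 = -41.7186
  x_2 = 2.2798 - 0.01*18.2381 = 2.0974
  y_2 = -4.1719 - 0.01*-41.7186 = -3.7547
f(2.0974, -3.7547) = 4*2.0974^2 + 5*(-3.7547)^2 = 88.0839


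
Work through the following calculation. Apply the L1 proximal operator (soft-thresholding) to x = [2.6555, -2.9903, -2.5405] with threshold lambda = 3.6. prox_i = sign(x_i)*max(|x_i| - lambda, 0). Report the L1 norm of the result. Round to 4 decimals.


Soft-thresholding with lambda = 3.6:
prox(2.6555) = sign(2.6555)*max(|2.6555| - 3.6, 0) = 0.0
prox(-2.9903) = sign(-2.9903)*max(|-2.9903| - 3.6, 0) = 0.0
prox(-2.5405) = sign(-2.5405)*max(|-2.5405| - 3.6, 0) = 0.0
prox(x) = [0.0, 0.0, 0.0]
||prox(x)||_1 = 0.0 + 0.0 + 0.0 = 0.0


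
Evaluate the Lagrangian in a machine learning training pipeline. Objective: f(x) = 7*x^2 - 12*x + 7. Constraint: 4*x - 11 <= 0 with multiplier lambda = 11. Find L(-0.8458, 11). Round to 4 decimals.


Step 1: Evaluate f(x).
f(-0.8458) = 7*(-0.8458)^2 - 12*(-0.8458) + 7 = 22.1572
Step 2: Evaluate g(x).
g(-0.8458) = 4*-0.8458 - 11 = -14.3832
Step 3: Compute Lagrangian.
L = 22.1572 + 11*-14.3832 = -136.058


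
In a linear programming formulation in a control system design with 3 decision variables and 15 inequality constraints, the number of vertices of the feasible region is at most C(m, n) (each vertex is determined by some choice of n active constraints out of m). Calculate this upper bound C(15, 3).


Each vertex corresponds to some choice of n active constraints out of m, so the number of vertices is at most C(m, n) = m! / (n!(m-n)!).
m = 15, n = 3
Numerator: 15 * 14 * 13
Denominator: 3! = 6
C(15, 3) = 455


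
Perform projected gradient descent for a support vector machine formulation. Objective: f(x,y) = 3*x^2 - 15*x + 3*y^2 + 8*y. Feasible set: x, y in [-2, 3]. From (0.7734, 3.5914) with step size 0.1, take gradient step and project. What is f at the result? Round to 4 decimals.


Step 1: Compute gradient at (0.7734, 3.5914).
grad_x = 2*3*0.7734 - 15 = -10.3596
grad_y = 2*3*3.5914 + 8 = 29.5484
Step 2: Gradient step.
x_raw = 0.7734 - 0.1*-10.3596 = 1.8094
y_raw = 3.5914 - 0.1*29.5484 = 0.6366
Step 3: Project onto [-2, 3].
x_proj = clip(1.8094) = 1.8094
y_proj = clip(0.6366) = 0.6366
Step 4: Evaluate f.
f(1.8094, 0.6366) = -11.0109


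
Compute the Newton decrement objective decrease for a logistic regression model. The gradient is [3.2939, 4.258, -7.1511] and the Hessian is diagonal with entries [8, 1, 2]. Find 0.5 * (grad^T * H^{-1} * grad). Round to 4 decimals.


Step 1: H is diagonal, so H^(-1) * g = [0.4117, 4.258, -3.5756].
Step 2: g^T H^(-1) g = sum_i g_i^2 / H_ii
  = (3.2939)^2/8 + (4.258)^2/1 + (-7.1511)^2/2
  = 1.3562 + 18.1306 + 25.5691 = 45.0559
Step 3: Objective decrease = 0.5 * g^T H^(-1) g = 22.528
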